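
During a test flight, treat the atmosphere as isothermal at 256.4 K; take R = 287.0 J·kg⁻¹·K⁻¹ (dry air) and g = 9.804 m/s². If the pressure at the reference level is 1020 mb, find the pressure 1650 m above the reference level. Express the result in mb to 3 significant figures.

Scale height: H = RT/g = 287.0 × 256.4 / 9.804 = 7505.8 m.
Barometric formula: P = P₀ exp(−z/H).
z/H = 1650.0/7505.8 = 0.21983; exp(−0.21983) = 0.80266.
P = 1020 × 0.80266 = 818.71 mb.

P ≈ 819 mb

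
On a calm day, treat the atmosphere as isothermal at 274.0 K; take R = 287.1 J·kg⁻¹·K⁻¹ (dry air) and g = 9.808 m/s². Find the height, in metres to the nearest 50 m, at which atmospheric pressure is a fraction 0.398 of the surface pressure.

Scale height: H = RT/g = 287.1 × 274.0 / 9.808 = 8020.5 m.
Set P/P₀ = exp(−z/H) = 0.398, so z = −H ln(0.398).
−ln(0.398) = 0.92130; z = 8020.5 × 0.92130 = 7389.3 m.

z ≈ 7400 m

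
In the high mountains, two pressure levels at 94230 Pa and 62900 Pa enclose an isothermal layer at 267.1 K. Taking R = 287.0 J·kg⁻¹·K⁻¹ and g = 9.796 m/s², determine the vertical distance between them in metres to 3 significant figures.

Hypsometric equation: Δz = (R T̄/g) ln(P₁/P₂).
R T̄/g = 287.0 × 267.1 / 9.796 = 7825.4 m.
ln(94230/62900) = ln(1.4981) = 0.40420.
Δz = 7825.4 × 0.40420 = 3163.0 m.

Δz ≈ 3160 m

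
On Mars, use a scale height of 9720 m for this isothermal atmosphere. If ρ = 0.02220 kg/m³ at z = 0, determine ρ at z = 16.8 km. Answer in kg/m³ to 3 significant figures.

In an isothermal atmosphere, density decays like pressure: ρ = ρ₀ exp(−z/H).
z/H = 16800/9720.0 = 1.7284; exp(−1.7284) = 0.17757.
ρ = 0.02220 × 0.17757 = 0.0039421 kg/m³.

ρ ≈ 0.00394 kg/m³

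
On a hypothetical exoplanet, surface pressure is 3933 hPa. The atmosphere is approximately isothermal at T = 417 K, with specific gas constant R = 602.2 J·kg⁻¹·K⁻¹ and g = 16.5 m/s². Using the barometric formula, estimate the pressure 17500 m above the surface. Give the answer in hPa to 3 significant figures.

P ≈ 1250 hPa

Scale height: H = RT/g = 602.2 × 417 / 16.5 = 15219 m.
Barometric formula: P = P₀ exp(−z/H).
z/H = 17500/15219 = 1.1499; exp(−1.1499) = 0.31667.
P = 3933 × 0.31667 = 1245.5 hPa.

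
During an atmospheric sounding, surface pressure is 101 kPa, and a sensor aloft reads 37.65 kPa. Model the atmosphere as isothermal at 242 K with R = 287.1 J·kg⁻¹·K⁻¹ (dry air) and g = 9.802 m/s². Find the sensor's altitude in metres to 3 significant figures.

Scale height: H = RT/g = 287.1 × 242 / 9.802 = 7088.2 m.
Invert the barometric formula: z = H ln(P₀/P).
P₀/P = 101/37.65 = 2.6826; ln(2.6826) = 0.98679.
z = 7088.2 × 0.98679 = 6994.6 m.

z ≈ 6990 m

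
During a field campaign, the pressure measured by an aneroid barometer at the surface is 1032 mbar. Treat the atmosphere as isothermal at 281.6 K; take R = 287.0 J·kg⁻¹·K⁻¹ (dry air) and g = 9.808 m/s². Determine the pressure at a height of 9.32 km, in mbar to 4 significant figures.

P ≈ 333.0 mbar

Scale height: H = RT/g = 287.0 × 281.6 / 9.808 = 8240.1 m.
Barometric formula: P = P₀ exp(−z/H).
z/H = 9320.0/8240.1 = 1.1311; exp(−1.1311) = 0.32268.
P = 1032 × 0.32268 = 333.01 mbar.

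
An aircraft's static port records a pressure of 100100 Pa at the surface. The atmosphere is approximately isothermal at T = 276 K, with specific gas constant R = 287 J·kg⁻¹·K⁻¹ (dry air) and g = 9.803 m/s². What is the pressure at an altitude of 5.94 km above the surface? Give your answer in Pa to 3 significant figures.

P ≈ 48000 Pa

Scale height: H = RT/g = 287 × 276 / 9.803 = 8080.4 m.
Barometric formula: P = P₀ exp(−z/H).
z/H = 5940.0/8080.4 = 0.73511; exp(−0.73511) = 0.47945.
P = 100100 × 0.47945 = 47993 Pa.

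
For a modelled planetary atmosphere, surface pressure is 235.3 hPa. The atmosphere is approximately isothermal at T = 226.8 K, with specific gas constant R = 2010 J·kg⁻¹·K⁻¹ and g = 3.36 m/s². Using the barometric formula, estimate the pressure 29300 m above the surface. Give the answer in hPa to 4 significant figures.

P ≈ 189.6 hPa

Scale height: H = RT/g = 2010 × 226.8 / 3.36 = 135680 m.
Barometric formula: P = P₀ exp(−z/H).
z/H = 29300/135680 = 0.21595; exp(−0.21595) = 0.80578.
P = 235.3 × 0.80578 = 189.60 hPa.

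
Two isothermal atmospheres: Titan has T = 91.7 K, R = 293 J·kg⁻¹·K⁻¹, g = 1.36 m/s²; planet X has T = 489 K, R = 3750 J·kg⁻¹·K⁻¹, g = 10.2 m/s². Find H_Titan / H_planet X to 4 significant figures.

H = RT/g for each body.
H_Titan = 293 × 91.7 / 1.36 = 19756 m.
H_planet X = 3750 × 489 / 10.2 = 179780 m.
H_Titan/H_planet X = 19756/179780 = 0.10989.

H_Titan/H_planet X ≈ 0.1099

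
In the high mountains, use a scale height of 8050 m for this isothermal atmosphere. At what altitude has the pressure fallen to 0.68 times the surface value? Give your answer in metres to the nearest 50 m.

z ≈ 3100 m

Set P/P₀ = exp(−z/H) = 0.68, so z = −H ln(0.68).
−ln(0.68) = 0.38566; z = 8050.0 × 0.38566 = 3104.6 m.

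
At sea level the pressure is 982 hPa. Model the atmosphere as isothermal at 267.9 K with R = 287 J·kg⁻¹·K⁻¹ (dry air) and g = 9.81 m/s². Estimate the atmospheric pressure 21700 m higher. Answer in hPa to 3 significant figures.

Scale height: H = RT/g = 287 × 267.9 / 9.81 = 7837.6 m.
Barometric formula: P = P₀ exp(−z/H).
z/H = 21700/7837.6 = 2.7687; exp(−2.7687) = 0.062744.
P = 982 × 0.062744 = 61.615 hPa.

P ≈ 61.6 hPa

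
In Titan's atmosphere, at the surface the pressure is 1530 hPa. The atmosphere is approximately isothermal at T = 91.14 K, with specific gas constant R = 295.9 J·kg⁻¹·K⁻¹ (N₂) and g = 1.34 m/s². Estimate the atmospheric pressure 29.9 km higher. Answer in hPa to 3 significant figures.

P ≈ 346 hPa

Scale height: H = RT/g = 295.9 × 91.14 / 1.34 = 20126 m.
Barometric formula: P = P₀ exp(−z/H).
z/H = 29900/20126 = 1.4856; exp(−1.4856) = 0.22637.
P = 1530 × 0.22637 = 346.35 hPa.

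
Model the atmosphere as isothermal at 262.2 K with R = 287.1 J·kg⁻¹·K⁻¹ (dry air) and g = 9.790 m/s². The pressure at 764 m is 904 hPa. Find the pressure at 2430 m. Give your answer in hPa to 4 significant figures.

P ≈ 727.9 hPa

Scale height: H = RT/g = 287.1 × 262.2 / 9.790 = 7689.2 m.
Between two levels, P₂ = P₁ exp(−Δz/H) with Δz = z₂ − z₁.
Δz = 2430.0 − 764.00 = 1666.0 m; Δz/H = 1666.0/7689.2 = 0.21667.
P₂ = 904 × exp(−0.21667) = 904 × 0.80520 = 727.90 hPa.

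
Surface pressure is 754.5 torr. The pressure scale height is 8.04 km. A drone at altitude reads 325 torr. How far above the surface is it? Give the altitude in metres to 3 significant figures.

Invert the barometric formula: z = H ln(P₀/P).
P₀/P = 754.5/325 = 2.3215; ln(2.3215) = 0.84221.
z = 8040.0 × 0.84221 = 6771.4 m.

z ≈ 6770 m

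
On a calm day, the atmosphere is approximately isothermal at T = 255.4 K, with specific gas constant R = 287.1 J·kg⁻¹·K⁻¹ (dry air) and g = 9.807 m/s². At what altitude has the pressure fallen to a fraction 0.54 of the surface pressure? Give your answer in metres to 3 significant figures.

Scale height: H = RT/g = 287.1 × 255.4 / 9.807 = 7476.8 m.
Set P/P₀ = exp(−z/H) = 0.54, so z = −H ln(0.54).
−ln(0.54) = 0.61619; z = 7476.8 × 0.61619 = 4607.1 m.

z ≈ 4610 m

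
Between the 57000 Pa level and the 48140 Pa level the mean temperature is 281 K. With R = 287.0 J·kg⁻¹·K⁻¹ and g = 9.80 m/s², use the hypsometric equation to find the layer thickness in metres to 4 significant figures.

Δz ≈ 1390 m

Hypsometric equation: Δz = (R T̄/g) ln(P₁/P₂).
R T̄/g = 287.0 × 281 / 9.80 = 8229.3 m.
ln(57000/48140) = ln(1.1840) = 0.16890.
Δz = 8229.3 × 0.16890 = 1389.9 m.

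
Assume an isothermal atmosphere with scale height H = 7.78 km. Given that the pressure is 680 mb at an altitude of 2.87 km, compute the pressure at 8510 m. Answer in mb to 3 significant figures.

P ≈ 329 mb

Between two levels, P₂ = P₁ exp(−Δz/H) with Δz = z₂ − z₁.
Δz = 8510.0 − 2870.0 = 5640.0 m; Δz/H = 5640.0/7780.0 = 0.72494.
P₂ = 680 × exp(−0.72494) = 680 × 0.48435 = 329.36 mb.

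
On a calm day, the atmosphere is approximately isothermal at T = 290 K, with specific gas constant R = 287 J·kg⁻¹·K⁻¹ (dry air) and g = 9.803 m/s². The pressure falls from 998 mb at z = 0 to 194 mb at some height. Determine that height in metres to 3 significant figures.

Scale height: H = RT/g = 287 × 290 / 9.803 = 8490.3 m.
Invert the barometric formula: z = H ln(P₀/P).
P₀/P = 998/194 = 5.1443; ln(5.1443) = 1.6379.
z = 8490.3 × 1.6379 = 13906 m.

z ≈ 13900 m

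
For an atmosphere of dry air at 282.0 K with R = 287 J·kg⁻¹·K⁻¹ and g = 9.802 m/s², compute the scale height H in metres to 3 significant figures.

The scale height of an isothermal atmosphere is H = RT/g.
H = 287 × 282.0 / 9.802 = 80934/9.802 = 8256.9 m.

H ≈ 8260 m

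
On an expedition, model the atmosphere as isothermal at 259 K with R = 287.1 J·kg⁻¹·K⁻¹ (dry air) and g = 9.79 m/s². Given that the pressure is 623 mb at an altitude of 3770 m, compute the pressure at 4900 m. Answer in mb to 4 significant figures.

P ≈ 536.9 mb

Scale height: H = RT/g = 287.1 × 259 / 9.79 = 7595.4 m.
Between two levels, P₂ = P₁ exp(−Δz/H) with Δz = z₂ − z₁.
Δz = 4900.0 − 3770.0 = 1130.0 m; Δz/H = 1130.0/7595.4 = 0.14877.
P₂ = 623 × exp(−0.14877) = 623 × 0.86177 = 536.88 mb.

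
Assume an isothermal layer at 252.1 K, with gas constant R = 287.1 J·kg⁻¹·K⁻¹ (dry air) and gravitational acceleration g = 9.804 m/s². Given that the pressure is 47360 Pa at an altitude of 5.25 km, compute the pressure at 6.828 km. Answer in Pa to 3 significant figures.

Scale height: H = RT/g = 287.1 × 252.1 / 9.804 = 7382.5 m.
Between two levels, P₂ = P₁ exp(−Δz/H) with Δz = z₂ − z₁.
Δz = 6828.0 − 5250.0 = 1578.0 m; Δz/H = 1578.0/7382.5 = 0.21375.
P₂ = 47360 × exp(−0.21375) = 47360 × 0.80755 = 38246 Pa.

P ≈ 38200 Pa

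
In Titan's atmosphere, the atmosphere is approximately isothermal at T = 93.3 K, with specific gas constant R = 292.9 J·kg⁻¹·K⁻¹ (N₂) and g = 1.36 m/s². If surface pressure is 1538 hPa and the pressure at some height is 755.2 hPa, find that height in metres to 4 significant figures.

Scale height: H = RT/g = 292.9 × 93.3 / 1.36 = 20094 m.
Invert the barometric formula: z = H ln(P₀/P).
P₀/P = 1538/755.2 = 2.0365; ln(2.0365) = 0.71123.
z = 20094 × 0.71123 = 14291 m.

z ≈ 14290 m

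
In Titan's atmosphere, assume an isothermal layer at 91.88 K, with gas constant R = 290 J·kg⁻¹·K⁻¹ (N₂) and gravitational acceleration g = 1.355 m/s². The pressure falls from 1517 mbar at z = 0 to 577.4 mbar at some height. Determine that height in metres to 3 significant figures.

z ≈ 19000 m

Scale height: H = RT/g = 290 × 91.88 / 1.355 = 19664 m.
Invert the barometric formula: z = H ln(P₀/P).
P₀/P = 1517/577.4 = 2.6273; ln(2.6273) = 0.96596.
z = 19664 × 0.96596 = 18995 m.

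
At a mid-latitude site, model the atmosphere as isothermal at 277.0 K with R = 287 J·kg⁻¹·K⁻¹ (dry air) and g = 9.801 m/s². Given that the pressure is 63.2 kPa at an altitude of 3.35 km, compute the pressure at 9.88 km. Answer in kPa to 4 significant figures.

Scale height: H = RT/g = 287 × 277.0 / 9.801 = 8111.3 m.
Between two levels, P₂ = P₁ exp(−Δz/H) with Δz = z₂ − z₁.
Δz = 9880.0 − 3350.0 = 6530.0 m; Δz/H = 6530.0/8111.3 = 0.80505.
P₂ = 63.2 × exp(−0.80505) = 63.2 × 0.44707 = 28.255 kPa.

P ≈ 28.25 kPa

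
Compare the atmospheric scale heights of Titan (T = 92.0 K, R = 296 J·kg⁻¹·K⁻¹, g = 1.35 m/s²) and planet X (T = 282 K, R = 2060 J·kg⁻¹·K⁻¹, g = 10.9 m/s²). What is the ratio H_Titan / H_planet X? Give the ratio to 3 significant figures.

H_Titan/H_planet X ≈ 0.378

H = RT/g for each body.
H_Titan = 296 × 92.0 / 1.35 = 20172 m.
H_planet X = 2060 × 282 / 10.9 = 53295 m.
H_Titan/H_planet X = 20172/53295 = 0.37850.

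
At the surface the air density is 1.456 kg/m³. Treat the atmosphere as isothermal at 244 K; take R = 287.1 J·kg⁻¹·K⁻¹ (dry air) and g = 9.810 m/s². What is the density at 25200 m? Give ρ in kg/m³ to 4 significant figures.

Scale height: H = RT/g = 287.1 × 244 / 9.810 = 7140.9 m.
In an isothermal atmosphere, density decays like pressure: ρ = ρ₀ exp(−z/H).
z/H = 25200/7140.9 = 3.5290; exp(−3.5290) = 0.029334.
ρ = 1.456 × 0.029334 = 0.042710 kg/m³.

ρ ≈ 0.04271 kg/m³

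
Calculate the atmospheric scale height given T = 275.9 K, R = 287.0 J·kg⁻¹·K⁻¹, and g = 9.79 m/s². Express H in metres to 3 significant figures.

The scale height of an isothermal atmosphere is H = RT/g.
H = 287.0 × 275.9 / 9.79 = 79183/9.79 = 8088.2 m.

H ≈ 8090 m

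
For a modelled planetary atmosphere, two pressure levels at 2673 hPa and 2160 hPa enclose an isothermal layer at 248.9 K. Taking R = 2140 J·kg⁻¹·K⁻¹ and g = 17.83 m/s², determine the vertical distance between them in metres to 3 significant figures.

Hypsometric equation: Δz = (R T̄/g) ln(P₁/P₂).
R T̄/g = 2140 × 248.9 / 17.83 = 29874 m.
ln(2673/2160) = ln(1.2375) = 0.21309.
Δz = 29874 × 0.21309 = 6365.9 m.

Δz ≈ 6370 m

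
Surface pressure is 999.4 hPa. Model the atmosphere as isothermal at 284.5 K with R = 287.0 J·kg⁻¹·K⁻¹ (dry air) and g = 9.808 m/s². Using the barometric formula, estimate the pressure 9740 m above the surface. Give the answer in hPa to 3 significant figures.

P ≈ 310 hPa

Scale height: H = RT/g = 287.0 × 284.5 / 9.808 = 8325.0 m.
Barometric formula: P = P₀ exp(−z/H).
z/H = 9740.0/8325.0 = 1.1700; exp(−1.1700) = 0.31037.
P = 999.4 × 0.31037 = 310.18 hPa.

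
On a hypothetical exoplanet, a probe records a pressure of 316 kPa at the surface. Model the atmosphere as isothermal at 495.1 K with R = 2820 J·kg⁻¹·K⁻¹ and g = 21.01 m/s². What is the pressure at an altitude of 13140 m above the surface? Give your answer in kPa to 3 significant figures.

P ≈ 259 kPa

Scale height: H = RT/g = 2820 × 495.1 / 21.01 = 66453 m.
Barometric formula: P = P₀ exp(−z/H).
z/H = 13140/66453 = 0.19773; exp(−0.19773) = 0.82059.
P = 316 × 0.82059 = 259.31 kPa.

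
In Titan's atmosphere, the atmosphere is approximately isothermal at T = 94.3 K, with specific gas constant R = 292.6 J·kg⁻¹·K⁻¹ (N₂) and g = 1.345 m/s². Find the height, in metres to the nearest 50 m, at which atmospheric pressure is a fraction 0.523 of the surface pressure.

Scale height: H = RT/g = 292.6 × 94.3 / 1.345 = 20515 m.
Set P/P₀ = exp(−z/H) = 0.523, so z = −H ln(0.523).
−ln(0.523) = 0.64817; z = 20515 × 0.64817 = 13297 m.

z ≈ 13300 m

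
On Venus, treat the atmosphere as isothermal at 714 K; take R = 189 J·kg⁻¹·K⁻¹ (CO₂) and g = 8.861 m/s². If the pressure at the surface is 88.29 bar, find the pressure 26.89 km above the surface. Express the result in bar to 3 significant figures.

P ≈ 15.1 bar

Scale height: H = RT/g = 189 × 714 / 8.861 = 15229 m.
Barometric formula: P = P₀ exp(−z/H).
z/H = 26890/15229 = 1.7657; exp(−1.7657) = 0.17107.
P = 88.29 × 0.17107 = 15.104 bar.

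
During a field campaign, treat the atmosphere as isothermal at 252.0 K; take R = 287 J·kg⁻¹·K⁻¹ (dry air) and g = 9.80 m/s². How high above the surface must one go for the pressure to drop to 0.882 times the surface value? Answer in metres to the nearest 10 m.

Scale height: H = RT/g = 287 × 252.0 / 9.80 = 7380.0 m.
Set P/P₀ = exp(−z/H) = 0.882, so z = −H ln(0.882).
−ln(0.882) = 0.12556; z = 7380.0 × 0.12556 = 926.63 m.

z ≈ 930 m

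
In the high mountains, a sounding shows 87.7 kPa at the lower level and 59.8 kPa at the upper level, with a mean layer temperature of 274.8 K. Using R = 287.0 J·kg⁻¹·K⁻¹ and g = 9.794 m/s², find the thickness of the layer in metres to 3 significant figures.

Δz ≈ 3080 m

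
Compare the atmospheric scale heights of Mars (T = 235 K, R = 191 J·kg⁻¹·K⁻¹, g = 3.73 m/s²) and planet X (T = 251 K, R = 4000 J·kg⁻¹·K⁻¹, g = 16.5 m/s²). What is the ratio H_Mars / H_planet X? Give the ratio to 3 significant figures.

H = RT/g for each body.
H_Mars = 191 × 235 / 3.73 = 12034 m.
H_planet X = 4000 × 251 / 16.5 = 60848 m.
H_Mars/H_planet X = 12034/60848 = 0.19777.

H_Mars/H_planet X ≈ 0.198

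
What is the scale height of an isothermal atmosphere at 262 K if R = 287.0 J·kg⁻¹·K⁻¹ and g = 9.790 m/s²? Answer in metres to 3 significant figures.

H ≈ 7680 m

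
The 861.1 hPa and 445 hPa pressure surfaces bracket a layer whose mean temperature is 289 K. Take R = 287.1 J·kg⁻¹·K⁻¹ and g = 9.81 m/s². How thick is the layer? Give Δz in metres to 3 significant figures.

Hypsometric equation: Δz = (R T̄/g) ln(P₁/P₂).
R T̄/g = 287.1 × 289 / 9.81 = 8457.9 m.
ln(861.1/445) = ln(1.9351) = 0.66016.
Δz = 8457.9 × 0.66016 = 5583.6 m.

Δz ≈ 5580 m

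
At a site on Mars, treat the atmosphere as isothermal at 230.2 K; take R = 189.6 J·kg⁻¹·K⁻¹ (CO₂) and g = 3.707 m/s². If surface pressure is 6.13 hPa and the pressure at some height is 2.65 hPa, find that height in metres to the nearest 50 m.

z ≈ 9850 m

Scale height: H = RT/g = 189.6 × 230.2 / 3.707 = 11774 m.
Invert the barometric formula: z = H ln(P₀/P).
P₀/P = 6.13/2.65 = 2.3132; ln(2.3132) = 0.83863.
z = 11774 × 0.83863 = 9874.0 m.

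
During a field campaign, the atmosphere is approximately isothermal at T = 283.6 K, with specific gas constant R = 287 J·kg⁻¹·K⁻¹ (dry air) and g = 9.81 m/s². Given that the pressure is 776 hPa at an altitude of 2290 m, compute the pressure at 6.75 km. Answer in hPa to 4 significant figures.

Scale height: H = RT/g = 287 × 283.6 / 9.81 = 8297.0 m.
Between two levels, P₂ = P₁ exp(−Δz/H) with Δz = z₂ − z₁.
Δz = 6750.0 − 2290.0 = 4460.0 m; Δz/H = 4460.0/8297.0 = 0.53754.
P₂ = 776 × exp(−0.53754) = 776 × 0.58418 = 453.32 hPa.

P ≈ 453.3 hPa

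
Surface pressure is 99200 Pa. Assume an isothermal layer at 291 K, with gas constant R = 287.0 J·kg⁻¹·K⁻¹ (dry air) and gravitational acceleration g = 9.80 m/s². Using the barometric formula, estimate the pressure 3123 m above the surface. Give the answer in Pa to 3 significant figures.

P ≈ 68800 Pa

Scale height: H = RT/g = 287.0 × 291 / 9.80 = 8522.1 m.
Barometric formula: P = P₀ exp(−z/H).
z/H = 3123.0/8522.1 = 0.36646; exp(−0.36646) = 0.69318.
P = 99200 × 0.69318 = 68763 Pa.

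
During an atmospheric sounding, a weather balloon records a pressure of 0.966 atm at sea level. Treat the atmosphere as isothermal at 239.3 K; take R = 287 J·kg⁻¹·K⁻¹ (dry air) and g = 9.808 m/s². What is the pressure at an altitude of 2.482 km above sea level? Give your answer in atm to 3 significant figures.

Scale height: H = RT/g = 287 × 239.3 / 9.808 = 7002.4 m.
Barometric formula: P = P₀ exp(−z/H).
z/H = 2482.0/7002.4 = 0.35445; exp(−0.35445) = 0.70156.
P = 0.966 × 0.70156 = 0.67771 atm.

P ≈ 0.678 atm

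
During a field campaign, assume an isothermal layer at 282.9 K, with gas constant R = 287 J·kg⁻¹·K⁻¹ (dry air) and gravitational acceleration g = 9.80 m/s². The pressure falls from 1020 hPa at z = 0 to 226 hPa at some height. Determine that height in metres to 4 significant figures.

Scale height: H = RT/g = 287 × 282.9 / 9.80 = 8284.9 m.
Invert the barometric formula: z = H ln(P₀/P).
P₀/P = 1020/226 = 4.5133; ln(4.5133) = 1.5070.
z = 8284.9 × 1.5070 = 12485 m.

z ≈ 12490 m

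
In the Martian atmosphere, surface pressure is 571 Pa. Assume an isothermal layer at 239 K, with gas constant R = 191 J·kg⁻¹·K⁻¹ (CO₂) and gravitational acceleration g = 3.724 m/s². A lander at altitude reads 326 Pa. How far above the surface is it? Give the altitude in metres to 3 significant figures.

Scale height: H = RT/g = 191 × 239 / 3.724 = 12258 m.
Invert the barometric formula: z = H ln(P₀/P).
P₀/P = 571/326 = 1.7515; ln(1.7515) = 0.56047.
z = 12258 × 0.56047 = 6870.2 m.

z ≈ 6870 m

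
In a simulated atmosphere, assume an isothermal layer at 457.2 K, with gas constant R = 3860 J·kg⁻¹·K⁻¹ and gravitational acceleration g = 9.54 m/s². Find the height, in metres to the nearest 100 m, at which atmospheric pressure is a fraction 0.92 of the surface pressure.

z ≈ 15400 m

Scale height: H = RT/g = 3860 × 457.2 / 9.54 = 184990 m.
Set P/P₀ = exp(−z/H) = 0.92, so z = −H ln(0.92).
−ln(0.92) = 0.083382; z = 184990 × 0.083382 = 15425 m.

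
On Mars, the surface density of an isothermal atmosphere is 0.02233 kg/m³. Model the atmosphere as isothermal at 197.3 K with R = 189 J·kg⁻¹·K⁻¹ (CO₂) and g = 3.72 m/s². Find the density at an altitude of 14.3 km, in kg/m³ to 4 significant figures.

Scale height: H = RT/g = 189 × 197.3 / 3.72 = 10024 m.
In an isothermal atmosphere, density decays like pressure: ρ = ρ₀ exp(−z/H).
z/H = 14300/10024 = 1.4266; exp(−1.4266) = 0.24012.
ρ = 0.02233 × 0.24012 = 0.0053619 kg/m³.

ρ ≈ 0.005362 kg/m³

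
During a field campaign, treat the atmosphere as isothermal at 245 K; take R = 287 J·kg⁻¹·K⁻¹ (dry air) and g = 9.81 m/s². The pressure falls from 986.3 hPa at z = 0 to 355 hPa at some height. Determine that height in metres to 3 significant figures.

z ≈ 7320 m

Scale height: H = RT/g = 287 × 245 / 9.81 = 7167.7 m.
Invert the barometric formula: z = H ln(P₀/P).
P₀/P = 986.3/355 = 2.7783; ln(2.7783) = 1.0218.
z = 7167.7 × 1.0218 = 7324.0 m.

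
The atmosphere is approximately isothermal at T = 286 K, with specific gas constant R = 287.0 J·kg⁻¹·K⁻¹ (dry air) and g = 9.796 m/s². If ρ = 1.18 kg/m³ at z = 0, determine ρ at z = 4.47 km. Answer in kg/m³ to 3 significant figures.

Scale height: H = RT/g = 287.0 × 286 / 9.796 = 8379.1 m.
In an isothermal atmosphere, density decays like pressure: ρ = ρ₀ exp(−z/H).
z/H = 4470.0/8379.1 = 0.53347; exp(−0.53347) = 0.58657.
ρ = 1.18 × 0.58657 = 0.69215 kg/m³.

ρ ≈ 0.692 kg/m³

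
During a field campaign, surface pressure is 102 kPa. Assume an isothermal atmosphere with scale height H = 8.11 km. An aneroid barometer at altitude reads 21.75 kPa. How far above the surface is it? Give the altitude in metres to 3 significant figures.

z ≈ 12500 m

Invert the barometric formula: z = H ln(P₀/P).
P₀/P = 102/21.75 = 4.6897; ln(4.6897) = 1.5454.
z = 8110.0 × 1.5454 = 12533 m.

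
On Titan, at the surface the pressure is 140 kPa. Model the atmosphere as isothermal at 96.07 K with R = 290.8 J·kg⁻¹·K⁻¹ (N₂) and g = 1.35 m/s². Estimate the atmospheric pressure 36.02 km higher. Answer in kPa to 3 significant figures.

Scale height: H = RT/g = 290.8 × 96.07 / 1.35 = 20694 m.
Barometric formula: P = P₀ exp(−z/H).
z/H = 36020/20694 = 1.7406; exp(−1.7406) = 0.17542.
P = 140 × 0.17542 = 24.559 kPa.

P ≈ 24.6 kPa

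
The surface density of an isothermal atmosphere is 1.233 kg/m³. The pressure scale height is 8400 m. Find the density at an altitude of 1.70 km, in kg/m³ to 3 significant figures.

ρ ≈ 1.01 kg/m³

In an isothermal atmosphere, density decays like pressure: ρ = ρ₀ exp(−z/H).
z/H = 1700.0/8400.0 = 0.20238; exp(−0.20238) = 0.81678.
ρ = 1.233 × 0.81678 = 1.0071 kg/m³.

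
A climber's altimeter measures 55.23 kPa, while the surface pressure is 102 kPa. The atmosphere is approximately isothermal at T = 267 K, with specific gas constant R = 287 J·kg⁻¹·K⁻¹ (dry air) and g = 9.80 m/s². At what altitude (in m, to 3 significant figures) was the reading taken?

z ≈ 4800 m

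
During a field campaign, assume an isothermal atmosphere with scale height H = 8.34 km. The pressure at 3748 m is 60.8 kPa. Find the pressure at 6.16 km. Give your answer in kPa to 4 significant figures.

P ≈ 45.53 kPa

Between two levels, P₂ = P₁ exp(−Δz/H) with Δz = z₂ − z₁.
Δz = 6160.0 − 3748.0 = 2412.0 m; Δz/H = 2412.0/8340.0 = 0.28921.
P₂ = 60.8 × exp(−0.28921) = 60.8 × 0.74885 = 45.530 kPa.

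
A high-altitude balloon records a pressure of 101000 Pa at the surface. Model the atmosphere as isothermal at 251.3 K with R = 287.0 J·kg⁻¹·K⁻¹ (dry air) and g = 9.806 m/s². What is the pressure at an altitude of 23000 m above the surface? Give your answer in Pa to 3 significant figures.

Scale height: H = RT/g = 287.0 × 251.3 / 9.806 = 7355.0 m.
Barometric formula: P = P₀ exp(−z/H).
z/H = 23000/7355.0 = 3.1271; exp(−3.1271) = 0.043845.
P = 101000 × 0.043845 = 4428.3 Pa.

P ≈ 4430 Pa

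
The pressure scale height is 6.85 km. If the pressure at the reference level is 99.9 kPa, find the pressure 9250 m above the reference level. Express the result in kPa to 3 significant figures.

P ≈ 25.9 kPa

Barometric formula: P = P₀ exp(−z/H).
z/H = 9250.0/6850.0 = 1.3504; exp(−1.3504) = 0.25914.
P = 99.9 × 0.25914 = 25.888 kPa.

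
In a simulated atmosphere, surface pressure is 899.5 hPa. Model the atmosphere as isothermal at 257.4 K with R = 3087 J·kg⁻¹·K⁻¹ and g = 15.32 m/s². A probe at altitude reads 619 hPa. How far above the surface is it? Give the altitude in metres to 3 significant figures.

Scale height: H = RT/g = 3087 × 257.4 / 15.32 = 51866 m.
Invert the barometric formula: z = H ln(P₀/P).
P₀/P = 899.5/619 = 1.4532; ln(1.4532) = 0.37377.
z = 51866 × 0.37377 = 19386 m.

z ≈ 19400 m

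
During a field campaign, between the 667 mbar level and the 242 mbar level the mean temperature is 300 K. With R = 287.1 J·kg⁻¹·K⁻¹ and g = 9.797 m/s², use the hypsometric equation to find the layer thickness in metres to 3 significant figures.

Δz ≈ 8910 m

Hypsometric equation: Δz = (R T̄/g) ln(P₁/P₂).
R T̄/g = 287.1 × 300 / 9.797 = 8791.5 m.
ln(667/242) = ln(2.7562) = 1.0139.
Δz = 8791.5 × 1.0139 = 8913.7 m.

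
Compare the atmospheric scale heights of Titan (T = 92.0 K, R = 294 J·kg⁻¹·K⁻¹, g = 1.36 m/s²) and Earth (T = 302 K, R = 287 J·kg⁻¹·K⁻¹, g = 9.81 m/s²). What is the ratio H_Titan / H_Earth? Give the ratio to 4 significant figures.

H = RT/g for each body.
H_Titan = 294 × 92.0 / 1.36 = 19888 m.
H_Earth = 287 × 302 / 9.81 = 8835.3 m.
H_Titan/H_Earth = 19888/8835.3 = 2.2510.

H_Titan/H_Earth ≈ 2.251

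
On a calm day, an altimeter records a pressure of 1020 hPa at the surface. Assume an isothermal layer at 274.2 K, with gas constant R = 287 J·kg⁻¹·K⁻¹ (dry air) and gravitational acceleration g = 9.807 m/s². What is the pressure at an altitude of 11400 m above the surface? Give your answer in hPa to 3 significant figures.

P ≈ 246 hPa

Scale height: H = RT/g = 287 × 274.2 / 9.807 = 8024.4 m.
Barometric formula: P = P₀ exp(−z/H).
z/H = 11400/8024.4 = 1.4207; exp(−1.4207) = 0.24154.
P = 1020 × 0.24154 = 246.37 hPa.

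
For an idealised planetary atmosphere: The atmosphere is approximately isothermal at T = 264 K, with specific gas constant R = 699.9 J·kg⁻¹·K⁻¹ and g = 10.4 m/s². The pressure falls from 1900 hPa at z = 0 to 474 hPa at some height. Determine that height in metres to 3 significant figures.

Scale height: H = RT/g = 699.9 × 264 / 10.4 = 17767 m.
Invert the barometric formula: z = H ln(P₀/P).
P₀/P = 1900/474 = 4.0084; ln(4.0084) = 1.3884.
z = 17767 × 1.3884 = 24668 m.

z ≈ 24700 m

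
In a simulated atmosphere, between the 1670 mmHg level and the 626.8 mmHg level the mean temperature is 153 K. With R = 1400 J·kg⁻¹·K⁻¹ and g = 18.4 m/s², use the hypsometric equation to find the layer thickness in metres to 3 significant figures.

Δz ≈ 11400 m

Hypsometric equation: Δz = (R T̄/g) ln(P₁/P₂).
R T̄/g = 1400 × 153 / 18.4 = 11641 m.
ln(1670/626.8) = ln(2.6643) = 0.97994.
Δz = 11641 × 0.97994 = 11407 m.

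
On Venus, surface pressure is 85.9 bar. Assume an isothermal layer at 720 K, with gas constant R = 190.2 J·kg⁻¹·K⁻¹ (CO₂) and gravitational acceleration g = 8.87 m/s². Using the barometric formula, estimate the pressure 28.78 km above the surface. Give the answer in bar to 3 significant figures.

Scale height: H = RT/g = 190.2 × 720 / 8.87 = 15439 m.
Barometric formula: P = P₀ exp(−z/H).
z/H = 28780/15439 = 1.8641; exp(−1.8641) = 0.15504.
P = 85.9 × 0.15504 = 13.318 bar.

P ≈ 13.3 bar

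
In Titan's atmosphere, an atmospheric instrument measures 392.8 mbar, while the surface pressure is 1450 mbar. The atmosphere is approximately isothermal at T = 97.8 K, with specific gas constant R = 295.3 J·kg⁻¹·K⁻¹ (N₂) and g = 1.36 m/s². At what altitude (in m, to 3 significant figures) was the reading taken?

z ≈ 27700 m

Scale height: H = RT/g = 295.3 × 97.8 / 1.36 = 21236 m.
Invert the barometric formula: z = H ln(P₀/P).
P₀/P = 1450/392.8 = 3.6914; ln(3.6914) = 1.3060.
z = 21236 × 1.3060 = 27734 m.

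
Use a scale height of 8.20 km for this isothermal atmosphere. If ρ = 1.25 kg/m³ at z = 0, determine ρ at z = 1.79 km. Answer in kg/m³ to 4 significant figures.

ρ ≈ 1.005 kg/m³

In an isothermal atmosphere, density decays like pressure: ρ = ρ₀ exp(−z/H).
z/H = 1790.0/8200.0 = 0.21829; exp(−0.21829) = 0.80389.
ρ = 1.25 × 0.80389 = 1.0049 kg/m³.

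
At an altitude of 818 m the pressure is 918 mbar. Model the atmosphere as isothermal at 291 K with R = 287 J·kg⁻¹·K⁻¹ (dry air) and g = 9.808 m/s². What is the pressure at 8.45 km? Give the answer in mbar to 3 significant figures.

Scale height: H = RT/g = 287 × 291 / 9.808 = 8515.2 m.
Between two levels, P₂ = P₁ exp(−Δz/H) with Δz = z₂ − z₁.
Δz = 8450.0 − 818.00 = 7632.0 m; Δz/H = 7632.0/8515.2 = 0.89628.
P₂ = 918 × exp(−0.89628) = 918 × 0.40808 = 374.62 mbar.

P ≈ 375 mbar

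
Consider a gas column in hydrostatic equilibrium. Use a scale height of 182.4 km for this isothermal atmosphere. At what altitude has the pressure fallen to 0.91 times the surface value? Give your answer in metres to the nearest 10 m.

z ≈ 17200 m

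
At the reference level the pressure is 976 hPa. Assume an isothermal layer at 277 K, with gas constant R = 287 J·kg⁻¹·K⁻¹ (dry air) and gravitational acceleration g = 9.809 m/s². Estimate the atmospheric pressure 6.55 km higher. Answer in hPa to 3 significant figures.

P ≈ 435 hPa

Scale height: H = RT/g = 287 × 277 / 9.809 = 8104.7 m.
Barometric formula: P = P₀ exp(−z/H).
z/H = 6550.0/8104.7 = 0.80817; exp(−0.80817) = 0.44567.
P = 976 × 0.44567 = 434.97 hPa.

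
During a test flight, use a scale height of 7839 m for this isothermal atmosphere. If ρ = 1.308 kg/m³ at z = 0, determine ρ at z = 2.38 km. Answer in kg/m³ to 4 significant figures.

ρ ≈ 0.9655 kg/m³

In an isothermal atmosphere, density decays like pressure: ρ = ρ₀ exp(−z/H).
z/H = 2380.0/7839.0 = 0.30361; exp(−0.30361) = 0.73815.
ρ = 1.308 × 0.73815 = 0.96550 kg/m³.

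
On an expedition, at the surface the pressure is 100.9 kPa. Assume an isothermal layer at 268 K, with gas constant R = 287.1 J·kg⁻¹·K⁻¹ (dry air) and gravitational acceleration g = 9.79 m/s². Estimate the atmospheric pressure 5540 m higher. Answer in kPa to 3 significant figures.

Scale height: H = RT/g = 287.1 × 268 / 9.79 = 7859.3 m.
Barometric formula: P = P₀ exp(−z/H).
z/H = 5540.0/7859.3 = 0.70490; exp(−0.70490) = 0.49416.
P = 100.9 × 0.49416 = 49.861 kPa.

P ≈ 49.9 kPa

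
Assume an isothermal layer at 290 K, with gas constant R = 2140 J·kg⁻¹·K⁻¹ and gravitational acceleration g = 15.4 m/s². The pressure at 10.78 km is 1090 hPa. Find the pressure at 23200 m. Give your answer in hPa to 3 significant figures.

Scale height: H = RT/g = 2140 × 290 / 15.4 = 40299 m.
Between two levels, P₂ = P₁ exp(−Δz/H) with Δz = z₂ − z₁.
Δz = 23200 − 10780 = 12420 m; Δz/H = 12420/40299 = 0.30820.
P₂ = 1090 × exp(−0.30820) = 1090 × 0.73477 = 800.90 hPa.

P ≈ 801 hPa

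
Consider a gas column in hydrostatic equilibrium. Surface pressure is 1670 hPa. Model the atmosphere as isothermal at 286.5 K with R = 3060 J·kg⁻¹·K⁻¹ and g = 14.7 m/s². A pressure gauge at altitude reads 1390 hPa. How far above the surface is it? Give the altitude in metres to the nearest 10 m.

Scale height: H = RT/g = 3060 × 286.5 / 14.7 = 59639 m.
Invert the barometric formula: z = H ln(P₀/P).
P₀/P = 1670/1390 = 1.2014; ln(1.2014) = 0.18349.
z = 59639 × 0.18349 = 10943 m.

z ≈ 10940 m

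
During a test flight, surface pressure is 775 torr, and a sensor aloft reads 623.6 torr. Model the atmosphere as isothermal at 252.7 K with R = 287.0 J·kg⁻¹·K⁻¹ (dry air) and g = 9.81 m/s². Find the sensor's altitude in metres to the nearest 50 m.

Scale height: H = RT/g = 287.0 × 252.7 / 9.81 = 7393.0 m.
Invert the barometric formula: z = H ln(P₀/P).
P₀/P = 775/623.6 = 1.2428; ln(1.2428) = 0.21737.
z = 7393.0 × 0.21737 = 1607.0 m.

z ≈ 1600 m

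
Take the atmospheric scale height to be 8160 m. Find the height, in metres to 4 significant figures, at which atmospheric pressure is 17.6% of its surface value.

Set P/P₀ = exp(−z/H) = 0.176, so z = −H ln(0.176).
−ln(0.176) = 1.7373; z = 8160.0 × 1.7373 = 14176 m.

z ≈ 14180 m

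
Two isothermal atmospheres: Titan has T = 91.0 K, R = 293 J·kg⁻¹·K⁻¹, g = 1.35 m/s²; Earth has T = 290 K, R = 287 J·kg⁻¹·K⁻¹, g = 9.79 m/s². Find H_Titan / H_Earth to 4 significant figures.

H_Titan/H_Earth ≈ 2.323

H = RT/g for each body.
H_Titan = 293 × 91.0 / 1.35 = 19750 m.
H_Earth = 287 × 290 / 9.79 = 8501.5 m.
H_Titan/H_Earth = 19750/8501.5 = 2.3231.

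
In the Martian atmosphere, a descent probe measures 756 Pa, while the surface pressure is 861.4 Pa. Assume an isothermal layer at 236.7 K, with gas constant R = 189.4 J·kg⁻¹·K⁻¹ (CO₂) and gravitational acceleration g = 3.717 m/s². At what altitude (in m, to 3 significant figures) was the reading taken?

Scale height: H = RT/g = 189.4 × 236.7 / 3.717 = 12061 m.
Invert the barometric formula: z = H ln(P₀/P).
P₀/P = 861.4/756 = 1.1394; ln(1.1394) = 0.13050.
z = 12061 × 0.13050 = 1574.0 m.

z ≈ 1570 m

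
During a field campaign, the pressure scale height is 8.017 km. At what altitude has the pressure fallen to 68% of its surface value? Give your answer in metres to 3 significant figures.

Set P/P₀ = exp(−z/H) = 0.68, so z = −H ln(0.68).
−ln(0.68) = 0.38566; z = 8017.0 × 0.38566 = 3091.8 m.

z ≈ 3090 m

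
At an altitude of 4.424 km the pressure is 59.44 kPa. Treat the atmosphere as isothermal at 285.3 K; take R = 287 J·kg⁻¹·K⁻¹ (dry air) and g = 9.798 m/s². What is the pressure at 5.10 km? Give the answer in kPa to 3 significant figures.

Scale height: H = RT/g = 287 × 285.3 / 9.798 = 8356.9 m.
Between two levels, P₂ = P₁ exp(−Δz/H) with Δz = z₂ − z₁.
Δz = 5100.0 − 4424.0 = 676.00 m; Δz/H = 676.00/8356.9 = 0.080891.
P₂ = 59.44 × exp(−0.080891) = 59.44 × 0.92229 = 54.821 kPa.

P ≈ 54.8 kPa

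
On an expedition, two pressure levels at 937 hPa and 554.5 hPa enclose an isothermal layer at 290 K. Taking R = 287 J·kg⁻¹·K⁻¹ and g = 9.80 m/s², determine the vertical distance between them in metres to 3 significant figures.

Δz ≈ 4460 m

Hypsometric equation: Δz = (R T̄/g) ln(P₁/P₂).
R T̄/g = 287 × 290 / 9.80 = 8492.9 m.
ln(937/554.5) = ln(1.6898) = 0.52461.
Δz = 8492.9 × 0.52461 = 4455.5 m.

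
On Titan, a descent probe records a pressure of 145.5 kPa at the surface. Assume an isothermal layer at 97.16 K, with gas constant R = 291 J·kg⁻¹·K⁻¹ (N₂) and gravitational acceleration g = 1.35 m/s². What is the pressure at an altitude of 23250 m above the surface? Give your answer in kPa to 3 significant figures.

Scale height: H = RT/g = 291 × 97.16 / 1.35 = 20943 m.
Barometric formula: P = P₀ exp(−z/H).
z/H = 23250/20943 = 1.1102; exp(−1.1102) = 0.32949.
P = 145.5 × 0.32949 = 47.941 kPa.

P ≈ 47.9 kPa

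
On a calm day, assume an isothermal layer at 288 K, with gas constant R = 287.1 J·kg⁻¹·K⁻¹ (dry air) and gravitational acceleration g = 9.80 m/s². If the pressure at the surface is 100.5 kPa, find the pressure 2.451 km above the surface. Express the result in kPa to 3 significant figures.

Scale height: H = RT/g = 287.1 × 288 / 9.80 = 8437.2 m.
Barometric formula: P = P₀ exp(−z/H).
z/H = 2451.0/8437.2 = 0.29050; exp(−0.29050) = 0.74789.
P = 100.5 × 0.74789 = 75.163 kPa.

P ≈ 75.2 kPa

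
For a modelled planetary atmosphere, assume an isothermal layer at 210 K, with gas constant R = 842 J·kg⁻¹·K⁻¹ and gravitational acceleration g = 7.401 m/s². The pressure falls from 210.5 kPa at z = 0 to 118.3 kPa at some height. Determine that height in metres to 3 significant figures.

Scale height: H = RT/g = 842 × 210 / 7.401 = 23891 m.
Invert the barometric formula: z = H ln(P₀/P).
P₀/P = 210.5/118.3 = 1.7794; ln(1.7794) = 0.57628.
z = 23891 × 0.57628 = 13768 m.

z ≈ 13800 m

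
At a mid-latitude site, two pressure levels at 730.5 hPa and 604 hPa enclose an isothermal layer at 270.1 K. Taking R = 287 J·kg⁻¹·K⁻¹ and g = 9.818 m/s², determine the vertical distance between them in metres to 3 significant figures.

Δz ≈ 1500 m

Hypsometric equation: Δz = (R T̄/g) ln(P₁/P₂).
R T̄/g = 287 × 270.1 / 9.818 = 7895.6 m.
ln(730.5/604) = ln(1.2094) = 0.19012.
Δz = 7895.6 × 0.19012 = 1501.1 m.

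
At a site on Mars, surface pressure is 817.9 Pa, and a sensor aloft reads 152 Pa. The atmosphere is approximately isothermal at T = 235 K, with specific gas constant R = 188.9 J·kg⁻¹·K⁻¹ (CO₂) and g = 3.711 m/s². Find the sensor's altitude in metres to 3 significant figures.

Scale height: H = RT/g = 188.9 × 235 / 3.711 = 11962 m.
Invert the barometric formula: z = H ln(P₀/P).
P₀/P = 817.9/152 = 5.3809; ln(5.3809) = 1.6829.
z = 11962 × 1.6829 = 20131 m.

z ≈ 20100 m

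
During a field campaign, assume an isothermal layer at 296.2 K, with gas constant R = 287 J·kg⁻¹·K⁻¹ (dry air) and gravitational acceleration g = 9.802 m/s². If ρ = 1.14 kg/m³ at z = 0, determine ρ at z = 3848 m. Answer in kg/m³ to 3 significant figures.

ρ ≈ 0.731 kg/m³

Scale height: H = RT/g = 287 × 296.2 / 9.802 = 8672.7 m.
In an isothermal atmosphere, density decays like pressure: ρ = ρ₀ exp(−z/H).
z/H = 3848.0/8672.7 = 0.44369; exp(−0.44369) = 0.64166.
ρ = 1.14 × 0.64166 = 0.73149 kg/m³.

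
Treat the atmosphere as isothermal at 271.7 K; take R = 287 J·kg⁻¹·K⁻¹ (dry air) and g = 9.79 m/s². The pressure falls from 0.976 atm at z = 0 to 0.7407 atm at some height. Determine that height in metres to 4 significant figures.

z ≈ 2197 m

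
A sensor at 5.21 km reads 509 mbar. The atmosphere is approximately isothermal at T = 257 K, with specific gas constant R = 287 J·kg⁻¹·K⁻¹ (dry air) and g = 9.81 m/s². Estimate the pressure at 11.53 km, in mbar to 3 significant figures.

P ≈ 220 mbar

Scale height: H = RT/g = 287 × 257 / 9.81 = 7518.8 m.
Between two levels, P₂ = P₁ exp(−Δz/H) with Δz = z₂ − z₁.
Δz = 11530 − 5210.0 = 6320.0 m; Δz/H = 6320.0/7518.8 = 0.84056.
P₂ = 509 × exp(−0.84056) = 509 × 0.43147 = 219.62 mbar.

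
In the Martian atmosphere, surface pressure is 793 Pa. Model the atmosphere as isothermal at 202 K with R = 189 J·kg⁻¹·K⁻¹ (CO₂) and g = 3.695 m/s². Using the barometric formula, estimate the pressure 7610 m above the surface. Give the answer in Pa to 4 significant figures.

P ≈ 379.7 Pa

Scale height: H = RT/g = 189 × 202 / 3.695 = 10332 m.
Barometric formula: P = P₀ exp(−z/H).
z/H = 7610.0/10332 = 0.73655; exp(−0.73655) = 0.47876.
P = 793 × 0.47876 = 379.66 Pa.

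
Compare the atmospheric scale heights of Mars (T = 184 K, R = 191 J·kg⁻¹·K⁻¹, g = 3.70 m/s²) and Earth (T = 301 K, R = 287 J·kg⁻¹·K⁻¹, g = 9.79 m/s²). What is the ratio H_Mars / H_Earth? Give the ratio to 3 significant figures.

H = RT/g for each body.
H_Mars = 191 × 184 / 3.70 = 9498.4 m.
H_Earth = 287 × 301 / 9.79 = 8824.0 m.
H_Mars/H_Earth = 9498.4/8824.0 = 1.0764.

H_Mars/H_Earth ≈ 1.08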